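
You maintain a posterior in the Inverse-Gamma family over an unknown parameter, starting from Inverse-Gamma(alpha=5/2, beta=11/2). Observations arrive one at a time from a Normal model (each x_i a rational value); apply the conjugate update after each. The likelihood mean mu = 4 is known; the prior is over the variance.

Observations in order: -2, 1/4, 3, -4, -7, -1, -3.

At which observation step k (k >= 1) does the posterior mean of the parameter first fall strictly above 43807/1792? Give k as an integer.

obs 1: x=-2 → posterior Inverse-Gamma(3, 47/2)
obs 2: x=1/4 → posterior Inverse-Gamma(7/2, 977/32)
obs 3: x=3 → posterior Inverse-Gamma(4, 993/32)
obs 4: x=-4 → posterior Inverse-Gamma(9/2, 2017/32)
obs 5: x=-7 → posterior Inverse-Gamma(5, 3953/32)
obs 6: x=-1 → posterior Inverse-Gamma(11/2, 4353/32)
obs 7: x=-3 → posterior Inverse-Gamma(6, 5137/32)

k = 5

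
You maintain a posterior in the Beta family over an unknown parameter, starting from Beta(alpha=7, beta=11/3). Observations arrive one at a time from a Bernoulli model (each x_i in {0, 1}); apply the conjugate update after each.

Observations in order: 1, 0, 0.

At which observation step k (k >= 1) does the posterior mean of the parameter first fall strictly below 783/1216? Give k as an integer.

k = 2

obs 1: x=1 → posterior Beta(8, 11/3)
obs 2: x=0 → posterior Beta(8, 14/3)
obs 3: x=0 → posterior Beta(8, 17/3)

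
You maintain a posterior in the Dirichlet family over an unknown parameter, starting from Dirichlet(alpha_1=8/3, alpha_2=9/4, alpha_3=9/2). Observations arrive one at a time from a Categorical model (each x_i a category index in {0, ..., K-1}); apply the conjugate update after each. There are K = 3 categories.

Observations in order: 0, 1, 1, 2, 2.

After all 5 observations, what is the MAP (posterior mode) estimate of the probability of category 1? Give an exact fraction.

39/137

obs 1: x=0 → posterior Dirichlet(11/3, 9/4, 9/2)
obs 2: x=1 → posterior Dirichlet(11/3, 13/4, 9/2)
obs 3: x=1 → posterior Dirichlet(11/3, 17/4, 9/2)
obs 4: x=2 → posterior Dirichlet(11/3, 17/4, 11/2)
obs 5: x=2 → posterior Dirichlet(11/3, 17/4, 13/2)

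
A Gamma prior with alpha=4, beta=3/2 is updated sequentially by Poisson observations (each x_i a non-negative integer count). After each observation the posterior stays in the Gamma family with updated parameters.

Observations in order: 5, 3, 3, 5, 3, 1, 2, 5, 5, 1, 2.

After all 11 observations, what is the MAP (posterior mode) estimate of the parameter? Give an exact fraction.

obs 1: x=5 → posterior Gamma(9, 5/2)
obs 2: x=3 → posterior Gamma(12, 7/2)
obs 3: x=3 → posterior Gamma(15, 9/2)
obs 4: x=5 → posterior Gamma(20, 11/2)
obs 5: x=3 → posterior Gamma(23, 13/2)
obs 6: x=1 → posterior Gamma(24, 15/2)
obs 7: x=2 → posterior Gamma(26, 17/2)
obs 8: x=5 → posterior Gamma(31, 19/2)
obs 9: x=5 → posterior Gamma(36, 21/2)
obs 10: x=1 → posterior Gamma(37, 23/2)
obs 11: x=2 → posterior Gamma(39, 25/2)

76/25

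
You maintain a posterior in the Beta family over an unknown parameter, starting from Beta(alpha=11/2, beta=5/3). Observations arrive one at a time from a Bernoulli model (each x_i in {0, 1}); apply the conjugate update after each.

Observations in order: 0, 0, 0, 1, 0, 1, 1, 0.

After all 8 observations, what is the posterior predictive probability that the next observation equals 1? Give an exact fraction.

obs 1: x=0 → posterior Beta(11/2, 8/3)
obs 2: x=0 → posterior Beta(11/2, 11/3)
obs 3: x=0 → posterior Beta(11/2, 14/3)
obs 4: x=1 → posterior Beta(13/2, 14/3)
obs 5: x=0 → posterior Beta(13/2, 17/3)
obs 6: x=1 → posterior Beta(15/2, 17/3)
obs 7: x=1 → posterior Beta(17/2, 17/3)
obs 8: x=0 → posterior Beta(17/2, 20/3)

51/91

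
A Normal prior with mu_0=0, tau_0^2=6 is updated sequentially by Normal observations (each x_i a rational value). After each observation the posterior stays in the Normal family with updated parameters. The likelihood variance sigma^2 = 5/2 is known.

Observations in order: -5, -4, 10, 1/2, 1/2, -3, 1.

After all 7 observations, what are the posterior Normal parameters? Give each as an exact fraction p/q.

obs 1: x=-5 → posterior Normal(-60/17, 30/17)
obs 2: x=-4 → posterior Normal(-108/29, 30/29)
obs 3: x=10 → posterior Normal(12/41, 30/41)
obs 4: x=1/2 → posterior Normal(18/53, 30/53)
obs 5: x=1/2 → posterior Normal(24/65, 6/13)
obs 6: x=-3 → posterior Normal(-12/77, 30/77)
obs 7: x=1 → posterior Normal(0, 30/89)

mu_0=0, tau_0^2=30/89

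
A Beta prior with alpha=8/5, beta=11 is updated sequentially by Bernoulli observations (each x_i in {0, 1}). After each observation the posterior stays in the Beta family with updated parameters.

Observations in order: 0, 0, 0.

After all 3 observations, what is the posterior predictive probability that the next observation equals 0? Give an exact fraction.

35/39

obs 1: x=0 → posterior Beta(8/5, 12)
obs 2: x=0 → posterior Beta(8/5, 13)
obs 3: x=0 → posterior Beta(8/5, 14)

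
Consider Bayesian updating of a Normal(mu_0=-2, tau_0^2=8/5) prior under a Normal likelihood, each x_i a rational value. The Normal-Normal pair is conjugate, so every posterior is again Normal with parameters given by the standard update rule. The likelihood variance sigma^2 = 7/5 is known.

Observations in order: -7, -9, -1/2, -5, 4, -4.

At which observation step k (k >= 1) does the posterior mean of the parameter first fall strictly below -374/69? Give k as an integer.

k = 2

obs 1: x=-7 → posterior Normal(-14/3, 56/75)
obs 2: x=-9 → posterior Normal(-142/23, 56/115)
obs 3: x=-1/2 → posterior Normal(-146/31, 56/155)
obs 4: x=-5 → posterior Normal(-62/13, 56/195)
obs 5: x=4 → posterior Normal(-154/47, 56/235)
obs 6: x=-4 → posterior Normal(-186/55, 56/275)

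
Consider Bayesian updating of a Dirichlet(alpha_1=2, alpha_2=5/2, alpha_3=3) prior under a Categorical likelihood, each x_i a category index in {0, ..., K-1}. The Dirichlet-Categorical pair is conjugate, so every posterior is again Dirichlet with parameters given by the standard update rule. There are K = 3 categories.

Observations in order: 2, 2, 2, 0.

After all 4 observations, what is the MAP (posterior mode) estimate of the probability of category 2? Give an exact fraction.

obs 1: x=2 → posterior Dirichlet(2, 5/2, 4)
obs 2: x=2 → posterior Dirichlet(2, 5/2, 5)
obs 3: x=2 → posterior Dirichlet(2, 5/2, 6)
obs 4: x=0 → posterior Dirichlet(3, 5/2, 6)

10/17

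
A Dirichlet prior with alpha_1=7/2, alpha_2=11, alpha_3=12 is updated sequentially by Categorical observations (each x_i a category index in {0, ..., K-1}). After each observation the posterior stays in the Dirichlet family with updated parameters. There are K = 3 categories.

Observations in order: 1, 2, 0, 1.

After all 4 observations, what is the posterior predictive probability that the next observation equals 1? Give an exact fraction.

obs 1: x=1 → posterior Dirichlet(7/2, 12, 12)
obs 2: x=2 → posterior Dirichlet(7/2, 12, 13)
obs 3: x=0 → posterior Dirichlet(9/2, 12, 13)
obs 4: x=1 → posterior Dirichlet(9/2, 13, 13)

26/61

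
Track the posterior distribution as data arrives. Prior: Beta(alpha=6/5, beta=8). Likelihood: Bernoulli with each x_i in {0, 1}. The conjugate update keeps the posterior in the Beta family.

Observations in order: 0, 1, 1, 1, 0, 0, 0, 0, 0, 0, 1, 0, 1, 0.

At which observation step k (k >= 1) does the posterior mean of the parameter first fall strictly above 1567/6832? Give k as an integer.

k = 3

obs 1: x=0 → posterior Beta(6/5, 9)
obs 2: x=1 → posterior Beta(11/5, 9)
obs 3: x=1 → posterior Beta(16/5, 9)
obs 4: x=1 → posterior Beta(21/5, 9)
obs 5: x=0 → posterior Beta(21/5, 10)
obs 6: x=0 → posterior Beta(21/5, 11)
obs 7: x=0 → posterior Beta(21/5, 12)
obs 8: x=0 → posterior Beta(21/5, 13)
obs 9: x=0 → posterior Beta(21/5, 14)
obs 10: x=0 → posterior Beta(21/5, 15)
obs 11: x=1 → posterior Beta(26/5, 15)
obs 12: x=0 → posterior Beta(26/5, 16)
obs 13: x=1 → posterior Beta(31/5, 16)
obs 14: x=0 → posterior Beta(31/5, 17)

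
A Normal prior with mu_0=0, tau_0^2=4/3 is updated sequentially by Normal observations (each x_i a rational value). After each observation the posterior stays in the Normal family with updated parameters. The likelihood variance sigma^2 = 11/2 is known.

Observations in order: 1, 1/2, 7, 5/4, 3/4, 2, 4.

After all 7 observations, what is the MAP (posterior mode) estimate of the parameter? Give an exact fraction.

obs 1: x=1 → posterior Normal(8/41, 44/41)
obs 2: x=1/2 → posterior Normal(12/49, 44/49)
obs 3: x=7 → posterior Normal(68/57, 44/57)
obs 4: x=5/4 → posterior Normal(6/5, 44/65)
obs 5: x=3/4 → posterior Normal(84/73, 44/73)
obs 6: x=2 → posterior Normal(100/81, 44/81)
obs 7: x=4 → posterior Normal(132/89, 44/89)

132/89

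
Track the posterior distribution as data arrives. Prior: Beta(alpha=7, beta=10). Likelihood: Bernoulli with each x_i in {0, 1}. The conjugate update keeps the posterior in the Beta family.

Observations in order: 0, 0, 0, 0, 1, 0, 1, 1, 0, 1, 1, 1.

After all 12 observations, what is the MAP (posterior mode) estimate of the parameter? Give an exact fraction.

obs 1: x=0 → posterior Beta(7, 11)
obs 2: x=0 → posterior Beta(7, 12)
obs 3: x=0 → posterior Beta(7, 13)
obs 4: x=0 → posterior Beta(7, 14)
obs 5: x=1 → posterior Beta(8, 14)
obs 6: x=0 → posterior Beta(8, 15)
obs 7: x=1 → posterior Beta(9, 15)
obs 8: x=1 → posterior Beta(10, 15)
obs 9: x=0 → posterior Beta(10, 16)
obs 10: x=1 → posterior Beta(11, 16)
obs 11: x=1 → posterior Beta(12, 16)
obs 12: x=1 → posterior Beta(13, 16)

4/9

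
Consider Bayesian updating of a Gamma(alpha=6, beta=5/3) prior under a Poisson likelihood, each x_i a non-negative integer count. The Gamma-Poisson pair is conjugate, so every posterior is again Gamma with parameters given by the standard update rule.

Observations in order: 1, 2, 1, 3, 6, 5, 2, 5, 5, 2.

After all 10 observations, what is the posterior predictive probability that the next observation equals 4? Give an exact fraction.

10203940500299071841288738225992599249366321600973606109619140625/59037432398246229783619873962721224007625022902462590297296601088

obs 1: x=1 → posterior Gamma(7, 8/3)
obs 2: x=2 → posterior Gamma(9, 11/3)
obs 3: x=1 → posterior Gamma(10, 14/3)
obs 4: x=3 → posterior Gamma(13, 17/3)
obs 5: x=6 → posterior Gamma(19, 20/3)
obs 6: x=5 → posterior Gamma(24, 23/3)
obs 7: x=2 → posterior Gamma(26, 26/3)
obs 8: x=5 → posterior Gamma(31, 29/3)
obs 9: x=5 → posterior Gamma(36, 32/3)
obs 10: x=2 → posterior Gamma(38, 35/3)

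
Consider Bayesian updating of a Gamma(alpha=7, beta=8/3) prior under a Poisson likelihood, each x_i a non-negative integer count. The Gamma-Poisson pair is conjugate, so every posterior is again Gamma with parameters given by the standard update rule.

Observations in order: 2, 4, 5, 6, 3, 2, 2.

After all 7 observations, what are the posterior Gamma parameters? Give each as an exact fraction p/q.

alpha=31, beta=29/3

obs 1: x=2 → posterior Gamma(9, 11/3)
obs 2: x=4 → posterior Gamma(13, 14/3)
obs 3: x=5 → posterior Gamma(18, 17/3)
obs 4: x=6 → posterior Gamma(24, 20/3)
obs 5: x=3 → posterior Gamma(27, 23/3)
obs 6: x=2 → posterior Gamma(29, 26/3)
obs 7: x=2 → posterior Gamma(31, 29/3)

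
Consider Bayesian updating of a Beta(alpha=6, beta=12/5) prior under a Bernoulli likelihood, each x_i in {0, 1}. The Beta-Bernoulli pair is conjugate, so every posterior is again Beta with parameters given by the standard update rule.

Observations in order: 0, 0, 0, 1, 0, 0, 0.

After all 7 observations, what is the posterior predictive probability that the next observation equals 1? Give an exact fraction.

obs 1: x=0 → posterior Beta(6, 17/5)
obs 2: x=0 → posterior Beta(6, 22/5)
obs 3: x=0 → posterior Beta(6, 27/5)
obs 4: x=1 → posterior Beta(7, 27/5)
obs 5: x=0 → posterior Beta(7, 32/5)
obs 6: x=0 → posterior Beta(7, 37/5)
obs 7: x=0 → posterior Beta(7, 42/5)

5/11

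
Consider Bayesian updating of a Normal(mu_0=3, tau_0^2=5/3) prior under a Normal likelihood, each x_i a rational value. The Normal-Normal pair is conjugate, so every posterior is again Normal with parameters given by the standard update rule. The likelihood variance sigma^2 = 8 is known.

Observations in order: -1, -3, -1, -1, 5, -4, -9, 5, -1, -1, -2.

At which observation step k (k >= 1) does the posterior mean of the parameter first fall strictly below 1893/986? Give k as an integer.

k = 2

obs 1: x=-1 → posterior Normal(67/29, 40/29)
obs 2: x=-3 → posterior Normal(26/17, 20/17)
obs 3: x=-1 → posterior Normal(47/39, 40/39)
obs 4: x=-1 → posterior Normal(21/22, 10/11)
obs 5: x=5 → posterior Normal(67/49, 40/49)
obs 6: x=-4 → posterior Normal(47/54, 20/27)
obs 7: x=-9 → posterior Normal(2/59, 40/59)
obs 8: x=5 → posterior Normal(27/64, 5/8)
obs 9: x=-1 → posterior Normal(22/69, 40/69)
obs 10: x=-1 → posterior Normal(17/74, 20/37)
obs 11: x=-2 → posterior Normal(7/79, 40/79)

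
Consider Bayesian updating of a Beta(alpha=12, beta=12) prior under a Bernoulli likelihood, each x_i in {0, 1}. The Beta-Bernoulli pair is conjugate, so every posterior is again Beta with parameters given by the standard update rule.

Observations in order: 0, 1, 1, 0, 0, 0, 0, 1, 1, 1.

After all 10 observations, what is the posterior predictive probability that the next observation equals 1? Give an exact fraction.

1/2

obs 1: x=0 → posterior Beta(12, 13)
obs 2: x=1 → posterior Beta(13, 13)
obs 3: x=1 → posterior Beta(14, 13)
obs 4: x=0 → posterior Beta(14, 14)
obs 5: x=0 → posterior Beta(14, 15)
obs 6: x=0 → posterior Beta(14, 16)
obs 7: x=0 → posterior Beta(14, 17)
obs 8: x=1 → posterior Beta(15, 17)
obs 9: x=1 → posterior Beta(16, 17)
obs 10: x=1 → posterior Beta(17, 17)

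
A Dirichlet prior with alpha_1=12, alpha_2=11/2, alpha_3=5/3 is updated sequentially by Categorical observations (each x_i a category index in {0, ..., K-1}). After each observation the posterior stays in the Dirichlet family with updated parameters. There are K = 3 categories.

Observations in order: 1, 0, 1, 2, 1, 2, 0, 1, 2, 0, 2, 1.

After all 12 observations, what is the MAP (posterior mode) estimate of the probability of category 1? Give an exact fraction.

57/169

obs 1: x=1 → posterior Dirichlet(12, 13/2, 5/3)
obs 2: x=0 → posterior Dirichlet(13, 13/2, 5/3)
obs 3: x=1 → posterior Dirichlet(13, 15/2, 5/3)
obs 4: x=2 → posterior Dirichlet(13, 15/2, 8/3)
obs 5: x=1 → posterior Dirichlet(13, 17/2, 8/3)
obs 6: x=2 → posterior Dirichlet(13, 17/2, 11/3)
obs 7: x=0 → posterior Dirichlet(14, 17/2, 11/3)
obs 8: x=1 → posterior Dirichlet(14, 19/2, 11/3)
obs 9: x=2 → posterior Dirichlet(14, 19/2, 14/3)
obs 10: x=0 → posterior Dirichlet(15, 19/2, 14/3)
obs 11: x=2 → posterior Dirichlet(15, 19/2, 17/3)
obs 12: x=1 → posterior Dirichlet(15, 21/2, 17/3)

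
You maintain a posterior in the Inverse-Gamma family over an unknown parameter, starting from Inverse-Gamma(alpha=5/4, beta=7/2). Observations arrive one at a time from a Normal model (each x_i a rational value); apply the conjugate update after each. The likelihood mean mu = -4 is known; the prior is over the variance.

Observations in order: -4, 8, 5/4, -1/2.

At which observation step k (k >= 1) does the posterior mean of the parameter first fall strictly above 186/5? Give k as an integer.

obs 1: x=-4 → posterior Inverse-Gamma(7/4, 7/2)
obs 2: x=8 → posterior Inverse-Gamma(9/4, 151/2)
obs 3: x=5/4 → posterior Inverse-Gamma(11/4, 2857/32)
obs 4: x=-1/2 → posterior Inverse-Gamma(13/4, 3053/32)

k = 2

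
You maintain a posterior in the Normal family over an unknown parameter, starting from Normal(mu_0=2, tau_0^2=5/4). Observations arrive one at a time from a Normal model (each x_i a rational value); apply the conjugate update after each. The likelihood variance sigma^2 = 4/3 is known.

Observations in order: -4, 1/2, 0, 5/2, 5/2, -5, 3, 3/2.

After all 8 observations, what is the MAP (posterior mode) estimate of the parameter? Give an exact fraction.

47/136

obs 1: x=-4 → posterior Normal(-28/31, 20/31)
obs 2: x=1/2 → posterior Normal(-41/92, 10/23)
obs 3: x=0 → posterior Normal(-41/122, 20/61)
obs 4: x=5/2 → posterior Normal(17/76, 5/19)
obs 5: x=5/2 → posterior Normal(109/182, 20/91)
obs 6: x=-5 → posterior Normal(-41/212, 10/53)
obs 7: x=3 → posterior Normal(49/242, 20/121)
obs 8: x=3/2 → posterior Normal(47/136, 5/34)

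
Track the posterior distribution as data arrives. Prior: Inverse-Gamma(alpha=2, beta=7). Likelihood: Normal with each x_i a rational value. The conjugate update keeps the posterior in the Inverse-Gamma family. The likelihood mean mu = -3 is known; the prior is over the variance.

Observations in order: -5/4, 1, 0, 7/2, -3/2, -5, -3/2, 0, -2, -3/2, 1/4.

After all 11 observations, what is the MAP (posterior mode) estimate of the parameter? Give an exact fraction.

925/136

obs 1: x=-5/4 → posterior Inverse-Gamma(5/2, 273/32)
obs 2: x=1 → posterior Inverse-Gamma(3, 529/32)
obs 3: x=0 → posterior Inverse-Gamma(7/2, 673/32)
obs 4: x=7/2 → posterior Inverse-Gamma(4, 1349/32)
obs 5: x=-3/2 → posterior Inverse-Gamma(9/2, 1385/32)
obs 6: x=-5 → posterior Inverse-Gamma(5, 1449/32)
obs 7: x=-3/2 → posterior Inverse-Gamma(11/2, 1485/32)
obs 8: x=0 → posterior Inverse-Gamma(6, 1629/32)
obs 9: x=-2 → posterior Inverse-Gamma(13/2, 1645/32)
obs 10: x=-3/2 → posterior Inverse-Gamma(7, 1681/32)
obs 11: x=1/4 → posterior Inverse-Gamma(15/2, 925/16)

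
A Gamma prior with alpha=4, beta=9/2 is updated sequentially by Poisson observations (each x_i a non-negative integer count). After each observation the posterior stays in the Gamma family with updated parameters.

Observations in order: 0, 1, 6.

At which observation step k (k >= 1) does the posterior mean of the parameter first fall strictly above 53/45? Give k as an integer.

k = 3

obs 1: x=0 → posterior Gamma(4, 11/2)
obs 2: x=1 → posterior Gamma(5, 13/2)
obs 3: x=6 → posterior Gamma(11, 15/2)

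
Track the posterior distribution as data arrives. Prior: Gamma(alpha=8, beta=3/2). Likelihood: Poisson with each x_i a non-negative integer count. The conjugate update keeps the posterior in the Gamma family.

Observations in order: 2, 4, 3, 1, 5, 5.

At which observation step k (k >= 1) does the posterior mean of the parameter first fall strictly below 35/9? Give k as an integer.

obs 1: x=2 → posterior Gamma(10, 5/2)
obs 2: x=4 → posterior Gamma(14, 7/2)
obs 3: x=3 → posterior Gamma(17, 9/2)
obs 4: x=1 → posterior Gamma(18, 11/2)
obs 5: x=5 → posterior Gamma(23, 13/2)
obs 6: x=5 → posterior Gamma(28, 15/2)

k = 3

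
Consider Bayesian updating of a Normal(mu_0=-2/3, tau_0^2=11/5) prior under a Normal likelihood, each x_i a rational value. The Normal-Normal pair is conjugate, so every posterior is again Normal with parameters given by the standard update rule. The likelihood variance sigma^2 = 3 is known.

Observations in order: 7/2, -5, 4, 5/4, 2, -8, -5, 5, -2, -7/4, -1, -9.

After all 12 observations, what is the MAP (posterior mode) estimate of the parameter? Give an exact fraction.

-62/49

obs 1: x=7/2 → posterior Normal(57/52, 33/26)
obs 2: x=-5 → posterior Normal(-53/74, 33/37)
obs 3: x=4 → posterior Normal(35/96, 11/16)
obs 4: x=5/4 → posterior Normal(125/236, 33/59)
obs 5: x=2 → posterior Normal(213/280, 33/70)
obs 6: x=-8 → posterior Normal(-139/324, 11/27)
obs 7: x=-5 → posterior Normal(-359/368, 33/92)
obs 8: x=5 → posterior Normal(-139/412, 33/103)
obs 9: x=-2 → posterior Normal(-227/456, 11/38)
obs 10: x=-7/4 → posterior Normal(-76/125, 33/125)
obs 11: x=-1 → posterior Normal(-87/136, 33/136)
obs 12: x=-9 → posterior Normal(-62/49, 11/49)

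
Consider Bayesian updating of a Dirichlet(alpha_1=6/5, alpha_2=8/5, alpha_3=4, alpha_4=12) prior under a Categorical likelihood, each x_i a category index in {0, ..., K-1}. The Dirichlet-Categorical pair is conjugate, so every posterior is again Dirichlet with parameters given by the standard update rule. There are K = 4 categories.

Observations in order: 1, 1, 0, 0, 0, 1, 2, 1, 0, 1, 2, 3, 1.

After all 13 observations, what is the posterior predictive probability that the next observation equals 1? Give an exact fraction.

38/159

obs 1: x=1 → posterior Dirichlet(6/5, 13/5, 4, 12)
obs 2: x=1 → posterior Dirichlet(6/5, 18/5, 4, 12)
obs 3: x=0 → posterior Dirichlet(11/5, 18/5, 4, 12)
obs 4: x=0 → posterior Dirichlet(16/5, 18/5, 4, 12)
obs 5: x=0 → posterior Dirichlet(21/5, 18/5, 4, 12)
obs 6: x=1 → posterior Dirichlet(21/5, 23/5, 4, 12)
obs 7: x=2 → posterior Dirichlet(21/5, 23/5, 5, 12)
obs 8: x=1 → posterior Dirichlet(21/5, 28/5, 5, 12)
obs 9: x=0 → posterior Dirichlet(26/5, 28/5, 5, 12)
obs 10: x=1 → posterior Dirichlet(26/5, 33/5, 5, 12)
obs 11: x=2 → posterior Dirichlet(26/5, 33/5, 6, 12)
obs 12: x=3 → posterior Dirichlet(26/5, 33/5, 6, 13)
obs 13: x=1 → posterior Dirichlet(26/5, 38/5, 6, 13)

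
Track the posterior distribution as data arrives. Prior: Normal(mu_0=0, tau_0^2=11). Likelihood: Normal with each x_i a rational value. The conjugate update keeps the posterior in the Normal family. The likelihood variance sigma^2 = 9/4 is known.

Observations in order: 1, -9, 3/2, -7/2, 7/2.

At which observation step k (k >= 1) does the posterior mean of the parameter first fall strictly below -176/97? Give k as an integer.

k = 2

obs 1: x=1 → posterior Normal(44/53, 99/53)
obs 2: x=-9 → posterior Normal(-352/97, 99/97)
obs 3: x=3/2 → posterior Normal(-286/141, 33/47)
obs 4: x=-7/2 → posterior Normal(-88/37, 99/185)
obs 5: x=7/2 → posterior Normal(-286/229, 99/229)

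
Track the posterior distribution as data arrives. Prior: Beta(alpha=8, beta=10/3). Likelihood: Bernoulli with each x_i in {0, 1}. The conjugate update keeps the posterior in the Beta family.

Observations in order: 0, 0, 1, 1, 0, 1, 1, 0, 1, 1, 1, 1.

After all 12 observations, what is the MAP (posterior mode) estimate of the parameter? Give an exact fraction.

45/64

obs 1: x=0 → posterior Beta(8, 13/3)
obs 2: x=0 → posterior Beta(8, 16/3)
obs 3: x=1 → posterior Beta(9, 16/3)
obs 4: x=1 → posterior Beta(10, 16/3)
obs 5: x=0 → posterior Beta(10, 19/3)
obs 6: x=1 → posterior Beta(11, 19/3)
obs 7: x=1 → posterior Beta(12, 19/3)
obs 8: x=0 → posterior Beta(12, 22/3)
obs 9: x=1 → posterior Beta(13, 22/3)
obs 10: x=1 → posterior Beta(14, 22/3)
obs 11: x=1 → posterior Beta(15, 22/3)
obs 12: x=1 → posterior Beta(16, 22/3)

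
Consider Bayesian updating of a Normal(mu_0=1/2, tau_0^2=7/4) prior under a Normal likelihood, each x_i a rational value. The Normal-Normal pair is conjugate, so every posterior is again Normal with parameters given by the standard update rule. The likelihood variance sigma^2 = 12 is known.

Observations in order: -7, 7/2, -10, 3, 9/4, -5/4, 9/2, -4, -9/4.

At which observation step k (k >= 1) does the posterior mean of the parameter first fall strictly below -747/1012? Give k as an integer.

k = 3

obs 1: x=-7 → posterior Normal(-5/11, 84/55)
obs 2: x=7/2 → posterior Normal(-1/124, 42/31)
obs 3: x=-10 → posterior Normal(-47/46, 28/23)
obs 4: x=3 → posterior Normal(-99/152, 21/19)
obs 5: x=9/4 → posterior Normal(-135/332, 84/83)
obs 6: x=-5/4 → posterior Normal(-17/36, 14/15)
obs 7: x=9/2 → posterior Normal(-11/97, 84/97)
obs 8: x=-4 → posterior Normal(-3/8, 21/26)
obs 9: x=-9/4 → posterior Normal(-73/148, 28/37)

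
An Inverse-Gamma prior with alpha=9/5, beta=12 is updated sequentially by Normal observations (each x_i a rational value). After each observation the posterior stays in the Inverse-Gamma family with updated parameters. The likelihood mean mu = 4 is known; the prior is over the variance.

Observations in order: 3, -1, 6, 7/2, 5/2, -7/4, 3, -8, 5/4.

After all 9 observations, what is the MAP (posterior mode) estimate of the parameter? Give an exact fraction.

9685/584

obs 1: x=3 → posterior Inverse-Gamma(23/10, 25/2)
obs 2: x=-1 → posterior Inverse-Gamma(14/5, 25)
obs 3: x=6 → posterior Inverse-Gamma(33/10, 27)
obs 4: x=7/2 → posterior Inverse-Gamma(19/5, 217/8)
obs 5: x=5/2 → posterior Inverse-Gamma(43/10, 113/4)
obs 6: x=-7/4 → posterior Inverse-Gamma(24/5, 1433/32)
obs 7: x=3 → posterior Inverse-Gamma(53/10, 1449/32)
obs 8: x=-8 → posterior Inverse-Gamma(29/5, 3753/32)
obs 9: x=5/4 → posterior Inverse-Gamma(63/10, 1937/16)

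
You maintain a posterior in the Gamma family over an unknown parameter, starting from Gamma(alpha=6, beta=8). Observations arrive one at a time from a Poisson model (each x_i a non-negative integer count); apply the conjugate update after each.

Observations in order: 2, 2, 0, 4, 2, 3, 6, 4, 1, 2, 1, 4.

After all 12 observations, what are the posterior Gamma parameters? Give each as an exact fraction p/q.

alpha=37, beta=20

obs 1: x=2 → posterior Gamma(8, 9)
obs 2: x=2 → posterior Gamma(10, 10)
obs 3: x=0 → posterior Gamma(10, 11)
obs 4: x=4 → posterior Gamma(14, 12)
obs 5: x=2 → posterior Gamma(16, 13)
obs 6: x=3 → posterior Gamma(19, 14)
obs 7: x=6 → posterior Gamma(25, 15)
obs 8: x=4 → posterior Gamma(29, 16)
obs 9: x=1 → posterior Gamma(30, 17)
obs 10: x=2 → posterior Gamma(32, 18)
obs 11: x=1 → posterior Gamma(33, 19)
obs 12: x=4 → posterior Gamma(37, 20)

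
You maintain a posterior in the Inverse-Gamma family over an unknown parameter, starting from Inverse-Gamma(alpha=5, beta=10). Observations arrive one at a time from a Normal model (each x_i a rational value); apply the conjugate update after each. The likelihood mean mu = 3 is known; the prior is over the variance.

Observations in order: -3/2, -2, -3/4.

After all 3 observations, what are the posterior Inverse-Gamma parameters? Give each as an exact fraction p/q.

alpha=13/2, beta=1269/32

obs 1: x=-3/2 → posterior Inverse-Gamma(11/2, 161/8)
obs 2: x=-2 → posterior Inverse-Gamma(6, 261/8)
obs 3: x=-3/4 → posterior Inverse-Gamma(13/2, 1269/32)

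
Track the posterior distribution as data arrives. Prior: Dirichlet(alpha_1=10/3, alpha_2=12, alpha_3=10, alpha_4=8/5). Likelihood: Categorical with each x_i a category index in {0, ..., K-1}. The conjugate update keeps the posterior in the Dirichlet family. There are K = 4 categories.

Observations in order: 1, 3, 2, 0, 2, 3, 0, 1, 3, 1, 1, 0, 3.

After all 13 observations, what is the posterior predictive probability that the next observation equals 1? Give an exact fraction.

240/599

obs 1: x=1 → posterior Dirichlet(10/3, 13, 10, 8/5)
obs 2: x=3 → posterior Dirichlet(10/3, 13, 10, 13/5)
obs 3: x=2 → posterior Dirichlet(10/3, 13, 11, 13/5)
obs 4: x=0 → posterior Dirichlet(13/3, 13, 11, 13/5)
obs 5: x=2 → posterior Dirichlet(13/3, 13, 12, 13/5)
obs 6: x=3 → posterior Dirichlet(13/3, 13, 12, 18/5)
obs 7: x=0 → posterior Dirichlet(16/3, 13, 12, 18/5)
obs 8: x=1 → posterior Dirichlet(16/3, 14, 12, 18/5)
obs 9: x=3 → posterior Dirichlet(16/3, 14, 12, 23/5)
obs 10: x=1 → posterior Dirichlet(16/3, 15, 12, 23/5)
obs 11: x=1 → posterior Dirichlet(16/3, 16, 12, 23/5)
obs 12: x=0 → posterior Dirichlet(19/3, 16, 12, 23/5)
obs 13: x=3 → posterior Dirichlet(19/3, 16, 12, 28/5)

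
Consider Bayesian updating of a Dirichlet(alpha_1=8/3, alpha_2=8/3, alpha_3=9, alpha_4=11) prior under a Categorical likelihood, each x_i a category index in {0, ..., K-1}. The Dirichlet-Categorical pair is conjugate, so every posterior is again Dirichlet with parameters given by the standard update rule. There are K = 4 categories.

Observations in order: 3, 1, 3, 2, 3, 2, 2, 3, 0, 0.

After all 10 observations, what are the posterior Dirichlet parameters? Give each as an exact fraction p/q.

alpha_1=14/3, alpha_2=11/3, alpha_3=12, alpha_4=15

obs 1: x=3 → posterior Dirichlet(8/3, 8/3, 9, 12)
obs 2: x=1 → posterior Dirichlet(8/3, 11/3, 9, 12)
obs 3: x=3 → posterior Dirichlet(8/3, 11/3, 9, 13)
obs 4: x=2 → posterior Dirichlet(8/3, 11/3, 10, 13)
obs 5: x=3 → posterior Dirichlet(8/3, 11/3, 10, 14)
obs 6: x=2 → posterior Dirichlet(8/3, 11/3, 11, 14)
obs 7: x=2 → posterior Dirichlet(8/3, 11/3, 12, 14)
obs 8: x=3 → posterior Dirichlet(8/3, 11/3, 12, 15)
obs 9: x=0 → posterior Dirichlet(11/3, 11/3, 12, 15)
obs 10: x=0 → posterior Dirichlet(14/3, 11/3, 12, 15)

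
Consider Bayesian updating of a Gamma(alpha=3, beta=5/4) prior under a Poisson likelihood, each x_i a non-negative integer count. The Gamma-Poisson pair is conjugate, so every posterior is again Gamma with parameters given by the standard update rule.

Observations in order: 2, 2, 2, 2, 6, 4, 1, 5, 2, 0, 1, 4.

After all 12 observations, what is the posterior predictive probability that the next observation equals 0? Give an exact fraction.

obs 1: x=2 → posterior Gamma(5, 9/4)
obs 2: x=2 → posterior Gamma(7, 13/4)
obs 3: x=2 → posterior Gamma(9, 17/4)
obs 4: x=2 → posterior Gamma(11, 21/4)
obs 5: x=6 → posterior Gamma(17, 25/4)
obs 6: x=4 → posterior Gamma(21, 29/4)
obs 7: x=1 → posterior Gamma(22, 33/4)
obs 8: x=5 → posterior Gamma(27, 37/4)
obs 9: x=2 → posterior Gamma(29, 41/4)
obs 10: x=0 → posterior Gamma(29, 45/4)
obs 11: x=1 → posterior Gamma(30, 49/4)
obs 12: x=4 → posterior Gamma(34, 53/4)

42206522052678945186203086745997960094176615418554557058169/500893150414913442615606120921191352187897942585138563555249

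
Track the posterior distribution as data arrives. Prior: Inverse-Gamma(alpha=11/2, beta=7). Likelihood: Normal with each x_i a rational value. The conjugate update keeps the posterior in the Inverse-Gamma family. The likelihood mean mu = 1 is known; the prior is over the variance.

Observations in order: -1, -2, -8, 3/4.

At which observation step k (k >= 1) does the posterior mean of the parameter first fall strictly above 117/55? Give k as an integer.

obs 1: x=-1 → posterior Inverse-Gamma(6, 9)
obs 2: x=-2 → posterior Inverse-Gamma(13/2, 27/2)
obs 3: x=-8 → posterior Inverse-Gamma(7, 54)
obs 4: x=3/4 → posterior Inverse-Gamma(15/2, 1729/32)

k = 2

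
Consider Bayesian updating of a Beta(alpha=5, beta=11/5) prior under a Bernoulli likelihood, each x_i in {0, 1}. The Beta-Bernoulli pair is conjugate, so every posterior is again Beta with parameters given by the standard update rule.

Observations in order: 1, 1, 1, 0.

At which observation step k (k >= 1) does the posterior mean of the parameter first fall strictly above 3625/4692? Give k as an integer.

obs 1: x=1 → posterior Beta(6, 11/5)
obs 2: x=1 → posterior Beta(7, 11/5)
obs 3: x=1 → posterior Beta(8, 11/5)
obs 4: x=0 → posterior Beta(8, 16/5)

k = 3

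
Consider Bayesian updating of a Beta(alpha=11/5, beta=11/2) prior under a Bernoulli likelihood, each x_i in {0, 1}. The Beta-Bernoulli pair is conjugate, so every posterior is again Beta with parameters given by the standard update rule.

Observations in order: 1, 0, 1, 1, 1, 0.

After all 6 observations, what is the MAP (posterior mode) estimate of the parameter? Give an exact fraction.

4/9

obs 1: x=1 → posterior Beta(16/5, 11/2)
obs 2: x=0 → posterior Beta(16/5, 13/2)
obs 3: x=1 → posterior Beta(21/5, 13/2)
obs 4: x=1 → posterior Beta(26/5, 13/2)
obs 5: x=1 → posterior Beta(31/5, 13/2)
obs 6: x=0 → posterior Beta(31/5, 15/2)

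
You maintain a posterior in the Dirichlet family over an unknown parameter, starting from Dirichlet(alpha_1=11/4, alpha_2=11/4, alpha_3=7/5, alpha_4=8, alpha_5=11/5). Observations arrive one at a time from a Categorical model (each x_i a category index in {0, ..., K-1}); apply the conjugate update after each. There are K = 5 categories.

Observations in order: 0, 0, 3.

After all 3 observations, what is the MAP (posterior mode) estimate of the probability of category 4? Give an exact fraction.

obs 1: x=0 → posterior Dirichlet(15/4, 11/4, 7/5, 8, 11/5)
obs 2: x=0 → posterior Dirichlet(19/4, 11/4, 7/5, 8, 11/5)
obs 3: x=3 → posterior Dirichlet(19/4, 11/4, 7/5, 9, 11/5)

12/151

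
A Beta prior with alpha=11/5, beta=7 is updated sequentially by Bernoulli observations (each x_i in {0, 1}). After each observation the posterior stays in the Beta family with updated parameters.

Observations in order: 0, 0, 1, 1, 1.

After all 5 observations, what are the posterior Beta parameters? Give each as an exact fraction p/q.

alpha=26/5, beta=9

obs 1: x=0 → posterior Beta(11/5, 8)
obs 2: x=0 → posterior Beta(11/5, 9)
obs 3: x=1 → posterior Beta(16/5, 9)
obs 4: x=1 → posterior Beta(21/5, 9)
obs 5: x=1 → posterior Beta(26/5, 9)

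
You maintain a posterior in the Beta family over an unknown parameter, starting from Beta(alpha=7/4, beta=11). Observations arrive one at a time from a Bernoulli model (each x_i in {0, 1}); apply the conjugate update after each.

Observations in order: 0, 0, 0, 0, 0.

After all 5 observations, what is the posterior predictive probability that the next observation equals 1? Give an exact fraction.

7/71

obs 1: x=0 → posterior Beta(7/4, 12)
obs 2: x=0 → posterior Beta(7/4, 13)
obs 3: x=0 → posterior Beta(7/4, 14)
obs 4: x=0 → posterior Beta(7/4, 15)
obs 5: x=0 → posterior Beta(7/4, 16)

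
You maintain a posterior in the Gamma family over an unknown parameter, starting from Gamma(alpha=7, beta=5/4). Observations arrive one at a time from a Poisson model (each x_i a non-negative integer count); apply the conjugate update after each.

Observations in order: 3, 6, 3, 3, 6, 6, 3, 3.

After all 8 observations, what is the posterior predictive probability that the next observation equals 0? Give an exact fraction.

obs 1: x=3 → posterior Gamma(10, 9/4)
obs 2: x=6 → posterior Gamma(16, 13/4)
obs 3: x=3 → posterior Gamma(19, 17/4)
obs 4: x=3 → posterior Gamma(22, 21/4)
obs 5: x=6 → posterior Gamma(28, 25/4)
obs 6: x=6 → posterior Gamma(34, 29/4)
obs 7: x=3 → posterior Gamma(37, 33/4)
obs 8: x=3 → posterior Gamma(40, 37/4)

534649250915012063273309653845946926220190993810950712361813601/32460430015431999968619493682032835511850959272235390105491169601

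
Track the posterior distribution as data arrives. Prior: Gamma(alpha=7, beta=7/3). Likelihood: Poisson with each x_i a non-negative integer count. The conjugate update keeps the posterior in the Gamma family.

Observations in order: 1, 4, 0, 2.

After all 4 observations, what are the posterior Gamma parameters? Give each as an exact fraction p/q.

alpha=14, beta=19/3

obs 1: x=1 → posterior Gamma(8, 10/3)
obs 2: x=4 → posterior Gamma(12, 13/3)
obs 3: x=0 → posterior Gamma(12, 16/3)
obs 4: x=2 → posterior Gamma(14, 19/3)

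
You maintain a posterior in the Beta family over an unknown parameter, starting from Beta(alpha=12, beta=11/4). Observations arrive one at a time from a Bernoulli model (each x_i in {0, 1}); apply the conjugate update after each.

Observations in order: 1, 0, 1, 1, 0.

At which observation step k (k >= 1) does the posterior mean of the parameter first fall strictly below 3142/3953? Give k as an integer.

k = 2

obs 1: x=1 → posterior Beta(13, 11/4)
obs 2: x=0 → posterior Beta(13, 15/4)
obs 3: x=1 → posterior Beta(14, 15/4)
obs 4: x=1 → posterior Beta(15, 15/4)
obs 5: x=0 → posterior Beta(15, 19/4)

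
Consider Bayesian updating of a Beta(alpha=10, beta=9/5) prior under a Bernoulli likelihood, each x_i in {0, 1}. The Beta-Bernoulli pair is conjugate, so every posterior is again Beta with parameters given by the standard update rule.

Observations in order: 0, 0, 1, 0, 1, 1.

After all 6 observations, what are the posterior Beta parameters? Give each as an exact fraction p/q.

obs 1: x=0 → posterior Beta(10, 14/5)
obs 2: x=0 → posterior Beta(10, 19/5)
obs 3: x=1 → posterior Beta(11, 19/5)
obs 4: x=0 → posterior Beta(11, 24/5)
obs 5: x=1 → posterior Beta(12, 24/5)
obs 6: x=1 → posterior Beta(13, 24/5)

alpha=13, beta=24/5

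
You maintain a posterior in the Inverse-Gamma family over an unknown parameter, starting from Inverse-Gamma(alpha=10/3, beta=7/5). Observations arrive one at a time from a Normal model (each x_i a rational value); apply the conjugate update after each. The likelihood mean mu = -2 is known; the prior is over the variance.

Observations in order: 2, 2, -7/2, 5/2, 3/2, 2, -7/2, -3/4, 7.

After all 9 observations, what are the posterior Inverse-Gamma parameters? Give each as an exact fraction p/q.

obs 1: x=2 → posterior Inverse-Gamma(23/6, 47/5)
obs 2: x=2 → posterior Inverse-Gamma(13/3, 87/5)
obs 3: x=-7/2 → posterior Inverse-Gamma(29/6, 741/40)
obs 4: x=5/2 → posterior Inverse-Gamma(16/3, 573/20)
obs 5: x=3/2 → posterior Inverse-Gamma(35/6, 1391/40)
obs 6: x=2 → posterior Inverse-Gamma(19/3, 1711/40)
obs 7: x=-7/2 → posterior Inverse-Gamma(41/6, 439/10)
obs 8: x=-3/4 → posterior Inverse-Gamma(22/3, 7149/160)
obs 9: x=7 → posterior Inverse-Gamma(47/6, 13629/160)

alpha=47/6, beta=13629/160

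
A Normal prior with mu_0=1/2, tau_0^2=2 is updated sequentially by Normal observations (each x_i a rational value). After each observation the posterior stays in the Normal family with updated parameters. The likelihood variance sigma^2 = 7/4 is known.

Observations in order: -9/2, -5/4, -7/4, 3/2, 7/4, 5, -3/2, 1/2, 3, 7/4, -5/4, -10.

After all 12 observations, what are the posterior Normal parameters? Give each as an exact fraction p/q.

obs 1: x=-9/2 → posterior Normal(-13/6, 14/15)
obs 2: x=-5/4 → posterior Normal(-85/46, 14/23)
obs 3: x=-7/4 → posterior Normal(-113/62, 14/31)
obs 4: x=3/2 → posterior Normal(-89/78, 14/39)
obs 5: x=7/4 → posterior Normal(-61/94, 14/47)
obs 6: x=5 → posterior Normal(19/110, 14/55)
obs 7: x=-3/2 → posterior Normal(-5/126, 2/9)
obs 8: x=1/2 → posterior Normal(3/142, 14/71)
obs 9: x=3 → posterior Normal(51/158, 14/79)
obs 10: x=7/4 → posterior Normal(79/174, 14/87)
obs 11: x=-5/4 → posterior Normal(59/190, 14/95)
obs 12: x=-10 → posterior Normal(-101/206, 14/103)

mu_0=-101/206, tau_0^2=14/103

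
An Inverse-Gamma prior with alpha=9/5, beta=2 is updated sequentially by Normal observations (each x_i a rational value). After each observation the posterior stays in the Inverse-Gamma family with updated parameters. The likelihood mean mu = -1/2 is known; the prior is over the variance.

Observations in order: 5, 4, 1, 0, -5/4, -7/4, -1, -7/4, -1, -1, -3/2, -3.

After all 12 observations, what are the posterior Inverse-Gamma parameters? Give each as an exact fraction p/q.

alpha=39/5, beta=1099/32

obs 1: x=5 → posterior Inverse-Gamma(23/10, 137/8)
obs 2: x=4 → posterior Inverse-Gamma(14/5, 109/4)
obs 3: x=1 → posterior Inverse-Gamma(33/10, 227/8)
obs 4: x=0 → posterior Inverse-Gamma(19/5, 57/2)
obs 5: x=-5/4 → posterior Inverse-Gamma(43/10, 921/32)
obs 6: x=-7/4 → posterior Inverse-Gamma(24/5, 473/16)
obs 7: x=-1 → posterior Inverse-Gamma(53/10, 475/16)
obs 8: x=-7/4 → posterior Inverse-Gamma(29/5, 975/32)
obs 9: x=-1 → posterior Inverse-Gamma(63/10, 979/32)
obs 10: x=-1 → posterior Inverse-Gamma(34/5, 983/32)
obs 11: x=-3/2 → posterior Inverse-Gamma(73/10, 999/32)
obs 12: x=-3 → posterior Inverse-Gamma(39/5, 1099/32)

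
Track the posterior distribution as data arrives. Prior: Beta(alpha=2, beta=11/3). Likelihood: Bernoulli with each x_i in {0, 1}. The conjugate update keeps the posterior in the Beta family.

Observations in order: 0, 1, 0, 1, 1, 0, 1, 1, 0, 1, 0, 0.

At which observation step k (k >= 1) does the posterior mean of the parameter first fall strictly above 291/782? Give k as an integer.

k = 2

obs 1: x=0 → posterior Beta(2, 14/3)
obs 2: x=1 → posterior Beta(3, 14/3)
obs 3: x=0 → posterior Beta(3, 17/3)
obs 4: x=1 → posterior Beta(4, 17/3)
obs 5: x=1 → posterior Beta(5, 17/3)
obs 6: x=0 → posterior Beta(5, 20/3)
obs 7: x=1 → posterior Beta(6, 20/3)
obs 8: x=1 → posterior Beta(7, 20/3)
obs 9: x=0 → posterior Beta(7, 23/3)
obs 10: x=1 → posterior Beta(8, 23/3)
obs 11: x=0 → posterior Beta(8, 26/3)
obs 12: x=0 → posterior Beta(8, 29/3)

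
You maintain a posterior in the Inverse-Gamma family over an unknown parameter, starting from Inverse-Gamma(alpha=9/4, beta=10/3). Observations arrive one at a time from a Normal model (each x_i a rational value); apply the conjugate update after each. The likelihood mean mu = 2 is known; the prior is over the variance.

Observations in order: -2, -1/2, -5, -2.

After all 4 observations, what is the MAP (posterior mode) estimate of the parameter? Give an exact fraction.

161/18

obs 1: x=-2 → posterior Inverse-Gamma(11/4, 34/3)
obs 2: x=-1/2 → posterior Inverse-Gamma(13/4, 347/24)
obs 3: x=-5 → posterior Inverse-Gamma(15/4, 935/24)
obs 4: x=-2 → posterior Inverse-Gamma(17/4, 1127/24)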